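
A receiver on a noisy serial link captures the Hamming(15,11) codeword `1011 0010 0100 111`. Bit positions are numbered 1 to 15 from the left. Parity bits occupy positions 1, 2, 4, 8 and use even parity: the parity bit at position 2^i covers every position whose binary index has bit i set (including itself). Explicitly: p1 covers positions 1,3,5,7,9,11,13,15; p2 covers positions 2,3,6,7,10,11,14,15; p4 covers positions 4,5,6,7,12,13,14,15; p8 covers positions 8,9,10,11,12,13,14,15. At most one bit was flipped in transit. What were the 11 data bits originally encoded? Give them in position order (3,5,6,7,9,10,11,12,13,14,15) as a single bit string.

10000100111

s1: b1⊕b3⊕b5⊕b7⊕b9⊕b11⊕b13⊕b15 = 1⊕1⊕0⊕1⊕0⊕0⊕1⊕1 = 1
s2: b2⊕b3⊕b6⊕b7⊕b10⊕b11⊕b14⊕b15 = 0⊕1⊕0⊕1⊕1⊕0⊕1⊕1 = 1
s4: b4⊕b5⊕b6⊕b7⊕b12⊕b13⊕b14⊕b15 = 1⊕0⊕0⊕1⊕0⊕1⊕1⊕1 = 1
s8: b8⊕b9⊕b10⊕b11⊕b12⊕b13⊕b14⊕b15 = 0⊕0⊕1⊕0⊕0⊕1⊕1⊕1 = 0
Syndrome (s8...s1) = 0111 → position 7.
Flip bit 7: corrected codeword = 101100000100111
Data bits at positions 3,5,6,7,9,10,11,12,13,14,15: 10000100111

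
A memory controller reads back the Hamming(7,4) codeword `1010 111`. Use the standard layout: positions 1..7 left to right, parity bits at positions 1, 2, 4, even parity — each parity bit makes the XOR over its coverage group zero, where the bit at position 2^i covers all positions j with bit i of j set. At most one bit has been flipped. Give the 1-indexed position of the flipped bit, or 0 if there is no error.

6

s1: b1⊕b3⊕b5⊕b7 = 1⊕1⊕1⊕1 = 0
s2: b2⊕b3⊕b6⊕b7 = 0⊕1⊕1⊕1 = 1
s4: b4⊕b5⊕b6⊕b7 = 0⊕1⊕1⊕1 = 1
Syndrome (s4...s1) = 110 → position 6.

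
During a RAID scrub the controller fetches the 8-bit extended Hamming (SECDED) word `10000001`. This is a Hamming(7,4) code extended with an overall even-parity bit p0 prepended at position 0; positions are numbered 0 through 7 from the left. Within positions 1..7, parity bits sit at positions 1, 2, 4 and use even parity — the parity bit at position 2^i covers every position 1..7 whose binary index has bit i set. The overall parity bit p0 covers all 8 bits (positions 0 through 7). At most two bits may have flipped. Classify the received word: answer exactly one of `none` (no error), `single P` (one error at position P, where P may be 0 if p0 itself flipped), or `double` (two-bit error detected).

double

s1: b1⊕b3⊕b5⊕b7 = 0⊕0⊕0⊕1 = 1
s2: b2⊕b3⊕b6⊕b7 = 0⊕0⊕0⊕1 = 1
s4: b4⊕b5⊕b6⊕b7 = 0⊕0⊕0⊕1 = 1
Syndrome (s4...s1) = 111 → position 7.
Overall parity (XOR of all 8 bits, including p0): 1⊕0⊕0⊕0⊕0⊕0⊕0⊕1 = 0
Overall=0, syndrome position=7 → double-bit error detected (uncorrectable).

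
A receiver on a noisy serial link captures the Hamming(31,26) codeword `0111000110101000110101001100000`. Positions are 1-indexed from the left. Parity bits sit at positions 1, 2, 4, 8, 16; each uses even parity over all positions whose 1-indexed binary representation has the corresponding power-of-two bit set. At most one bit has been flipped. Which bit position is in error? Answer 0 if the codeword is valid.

s1: b1⊕b3⊕b5⊕b7⊕b9⊕b11⊕b13⊕b15⊕b17⊕b19⊕b21⊕b23⊕b25⊕b27⊕b29⊕b31 = 0⊕1⊕0⊕0⊕1⊕1⊕1⊕0⊕1⊕0⊕0⊕0⊕1⊕0⊕0⊕0 = 0
s2: b2⊕b3⊕b6⊕b7⊕b10⊕b11⊕b14⊕b15⊕b18⊕b19⊕b22⊕b23⊕b26⊕b27⊕b30⊕b31 = 1⊕1⊕0⊕0⊕0⊕1⊕0⊕0⊕1⊕0⊕1⊕0⊕1⊕0⊕0⊕0 = 0
s4: b4⊕b5⊕b6⊕b7⊕b12⊕b13⊕b14⊕b15⊕b20⊕b21⊕b22⊕b23⊕b28⊕b29⊕b30⊕b31 = 1⊕0⊕0⊕0⊕0⊕1⊕0⊕0⊕1⊕0⊕1⊕0⊕0⊕0⊕0⊕0 = 0
s8: b8⊕b9⊕b10⊕b11⊕b12⊕b13⊕b14⊕b15⊕b24⊕b25⊕b26⊕b27⊕b28⊕b29⊕b30⊕b31 = 1⊕1⊕0⊕1⊕0⊕1⊕0⊕0⊕0⊕1⊕1⊕0⊕0⊕0⊕0⊕0 = 0
s16: b16⊕b17⊕b18⊕b19⊕b20⊕b21⊕b22⊕b23⊕b24⊕b25⊕b26⊕b27⊕b28⊕b29⊕b30⊕b31 = 0⊕1⊕1⊕0⊕1⊕0⊕1⊕0⊕0⊕1⊕1⊕0⊕0⊕0⊕0⊕0 = 0
Syndrome (s16...s1) = 00000 → position 0 (no error).

0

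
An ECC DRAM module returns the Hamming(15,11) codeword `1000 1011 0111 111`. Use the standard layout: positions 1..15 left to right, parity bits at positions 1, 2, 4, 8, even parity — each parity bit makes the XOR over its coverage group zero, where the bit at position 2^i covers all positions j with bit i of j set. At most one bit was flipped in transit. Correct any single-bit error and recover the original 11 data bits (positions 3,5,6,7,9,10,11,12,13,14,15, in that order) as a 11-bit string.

s1: b1⊕b3⊕b5⊕b7⊕b9⊕b11⊕b13⊕b15 = 1⊕0⊕1⊕1⊕0⊕1⊕1⊕1 = 0
s2: b2⊕b3⊕b6⊕b7⊕b10⊕b11⊕b14⊕b15 = 0⊕0⊕0⊕1⊕1⊕1⊕1⊕1 = 1
s4: b4⊕b5⊕b6⊕b7⊕b12⊕b13⊕b14⊕b15 = 0⊕1⊕0⊕1⊕1⊕1⊕1⊕1 = 0
s8: b8⊕b9⊕b10⊕b11⊕b12⊕b13⊕b14⊕b15 = 1⊕0⊕1⊕1⊕1⊕1⊕1⊕1 = 1
Syndrome (s8...s1) = 1010 → position 10.
Flip bit 10: corrected codeword = 100010110011111
Data bits at positions 3,5,6,7,9,10,11,12,13,14,15: 01010011111

01010011111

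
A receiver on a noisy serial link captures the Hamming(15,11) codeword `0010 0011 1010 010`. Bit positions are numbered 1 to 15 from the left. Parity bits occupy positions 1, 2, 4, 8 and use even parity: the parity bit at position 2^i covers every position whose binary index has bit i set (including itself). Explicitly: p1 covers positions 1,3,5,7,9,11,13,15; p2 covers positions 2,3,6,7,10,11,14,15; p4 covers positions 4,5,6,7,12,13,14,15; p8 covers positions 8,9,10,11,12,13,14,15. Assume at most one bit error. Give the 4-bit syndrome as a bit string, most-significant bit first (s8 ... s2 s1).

s1: b1⊕b3⊕b5⊕b7⊕b9⊕b11⊕b13⊕b15 = 0⊕1⊕0⊕1⊕1⊕1⊕0⊕0 = 0
s2: b2⊕b3⊕b6⊕b7⊕b10⊕b11⊕b14⊕b15 = 0⊕1⊕0⊕1⊕0⊕1⊕1⊕0 = 0
s4: b4⊕b5⊕b6⊕b7⊕b12⊕b13⊕b14⊕b15 = 0⊕0⊕0⊕1⊕0⊕0⊕1⊕0 = 0
s8: b8⊕b9⊕b10⊕b11⊕b12⊕b13⊕b14⊕b15 = 1⊕1⊕0⊕1⊕0⊕0⊕1⊕0 = 0
Syndrome (s8...s1) = 0000 → position 0 (no error).

0000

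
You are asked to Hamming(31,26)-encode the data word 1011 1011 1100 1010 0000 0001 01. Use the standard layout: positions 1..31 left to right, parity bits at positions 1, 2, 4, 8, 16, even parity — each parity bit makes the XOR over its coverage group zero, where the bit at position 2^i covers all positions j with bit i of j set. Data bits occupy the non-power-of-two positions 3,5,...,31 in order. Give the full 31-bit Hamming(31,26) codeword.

Place data bits at non-power-of-two positions: b3=1, b5=0, b6=1, b7=1, b9=1, b10=0, b11=1, b12=1, b13=1, b14=1, b15=0, b17=0, b18=1, b19=0, b20=1, b21=0, b22=0, b23=0, b24=0, b25=0, b26=0, b27=0, b28=0, b29=1, b30=0, b31=1.
p1 = XOR of data positions {3,5,7,9,11,13,15,17,19,21,23,25,27,29,31} = 1⊕0⊕1⊕1⊕1⊕1⊕0⊕0⊕0⊕0⊕0⊕0⊕0⊕1⊕1 = 1
p2 = XOR of data positions {3,6,7,10,11,14,15,18,19,22,23,26,27,30,31} = 1⊕1⊕1⊕0⊕1⊕1⊕0⊕1⊕0⊕0⊕0⊕0⊕0⊕0⊕1 = 1
p4 = XOR of data positions {5,6,7,12,13,14,15,20,21,22,23,28,29,30,31} = 0⊕1⊕1⊕1⊕1⊕1⊕0⊕1⊕0⊕0⊕0⊕0⊕1⊕0⊕1 = 0
p8 = XOR of data positions {9,10,11,12,13,14,15,24,25,26,27,28,29,30,31} = 1⊕0⊕1⊕1⊕1⊕1⊕0⊕0⊕0⊕0⊕0⊕0⊕1⊕0⊕1 = 1
p16 = XOR of data positions {17,18,19,20,21,22,23,24,25,26,27,28,29,30,31} = 0⊕1⊕0⊕1⊕0⊕0⊕0⊕0⊕0⊕0⊕0⊕0⊕1⊕0⊕1 = 0
Codeword b1..b31 = 1110011110111100010100000000101

1110011110111100010100000000101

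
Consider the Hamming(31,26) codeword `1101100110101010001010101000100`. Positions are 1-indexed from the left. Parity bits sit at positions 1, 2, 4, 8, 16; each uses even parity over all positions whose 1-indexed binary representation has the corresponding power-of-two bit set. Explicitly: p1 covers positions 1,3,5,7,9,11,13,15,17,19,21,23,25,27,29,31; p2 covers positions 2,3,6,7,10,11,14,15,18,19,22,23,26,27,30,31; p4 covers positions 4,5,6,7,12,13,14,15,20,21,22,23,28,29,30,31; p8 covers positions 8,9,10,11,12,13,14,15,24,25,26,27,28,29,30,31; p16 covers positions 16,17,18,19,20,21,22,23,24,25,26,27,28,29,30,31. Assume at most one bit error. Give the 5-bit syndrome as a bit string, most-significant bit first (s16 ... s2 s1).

11111

s1: b1⊕b3⊕b5⊕b7⊕b9⊕b11⊕b13⊕b15⊕b17⊕b19⊕b21⊕b23⊕b25⊕b27⊕b29⊕b31 = 1⊕0⊕1⊕0⊕1⊕1⊕1⊕1⊕0⊕1⊕1⊕1⊕1⊕0⊕1⊕0 = 1
s2: b2⊕b3⊕b6⊕b7⊕b10⊕b11⊕b14⊕b15⊕b18⊕b19⊕b22⊕b23⊕b26⊕b27⊕b30⊕b31 = 1⊕0⊕0⊕0⊕0⊕1⊕0⊕1⊕0⊕1⊕0⊕1⊕0⊕0⊕0⊕0 = 1
s4: b4⊕b5⊕b6⊕b7⊕b12⊕b13⊕b14⊕b15⊕b20⊕b21⊕b22⊕b23⊕b28⊕b29⊕b30⊕b31 = 1⊕1⊕0⊕0⊕0⊕1⊕0⊕1⊕0⊕1⊕0⊕1⊕0⊕1⊕0⊕0 = 1
s8: b8⊕b9⊕b10⊕b11⊕b12⊕b13⊕b14⊕b15⊕b24⊕b25⊕b26⊕b27⊕b28⊕b29⊕b30⊕b31 = 1⊕1⊕0⊕1⊕0⊕1⊕0⊕1⊕0⊕1⊕0⊕0⊕0⊕1⊕0⊕0 = 1
s16: b16⊕b17⊕b18⊕b19⊕b20⊕b21⊕b22⊕b23⊕b24⊕b25⊕b26⊕b27⊕b28⊕b29⊕b30⊕b31 = 0⊕0⊕0⊕1⊕0⊕1⊕0⊕1⊕0⊕1⊕0⊕0⊕0⊕1⊕0⊕0 = 1
Syndrome (s16...s1) = 11111 → position 31.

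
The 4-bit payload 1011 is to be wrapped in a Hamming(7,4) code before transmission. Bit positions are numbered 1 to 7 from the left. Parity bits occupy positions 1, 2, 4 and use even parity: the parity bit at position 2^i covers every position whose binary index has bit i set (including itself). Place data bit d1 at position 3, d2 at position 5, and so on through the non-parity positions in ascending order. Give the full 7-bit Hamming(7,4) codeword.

0110011

Place data bits at non-power-of-two positions: b3=1, b5=0, b6=1, b7=1.
p1 = XOR of data positions {3,5,7} = 1⊕0⊕1 = 0
p2 = XOR of data positions {3,6,7} = 1⊕1⊕1 = 1
p4 = XOR of data positions {5,6,7} = 0⊕1⊕1 = 0
Codeword b1..b7 = 0110011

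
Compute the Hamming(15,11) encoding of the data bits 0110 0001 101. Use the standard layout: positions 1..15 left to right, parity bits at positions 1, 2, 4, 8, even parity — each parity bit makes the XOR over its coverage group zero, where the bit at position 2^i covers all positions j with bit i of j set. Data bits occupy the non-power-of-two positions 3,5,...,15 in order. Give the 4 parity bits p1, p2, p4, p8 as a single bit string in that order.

1011

Place data bits at non-power-of-two positions: b3=0, b5=1, b6=1, b7=0, b9=0, b10=0, b11=0, b12=1, b13=1, b14=0, b15=1.
p1 = XOR of data positions {3,5,7,9,11,13,15} = 0⊕1⊕0⊕0⊕0⊕1⊕1 = 1
p2 = XOR of data positions {3,6,7,10,11,14,15} = 0⊕1⊕0⊕0⊕0⊕0⊕1 = 0
p4 = XOR of data positions {5,6,7,12,13,14,15} = 1⊕1⊕0⊕1⊕1⊕0⊕1 = 1
p8 = XOR of data positions {9,10,11,12,13,14,15} = 0⊕0⊕0⊕1⊕1⊕0⊕1 = 1
Parity bits p1,p2,p4,p8 = 1011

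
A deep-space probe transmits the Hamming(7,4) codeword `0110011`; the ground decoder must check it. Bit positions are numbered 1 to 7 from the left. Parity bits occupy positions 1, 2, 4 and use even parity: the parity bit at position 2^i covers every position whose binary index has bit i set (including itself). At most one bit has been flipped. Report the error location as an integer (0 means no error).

s1: b1⊕b3⊕b5⊕b7 = 0⊕1⊕0⊕1 = 0
s2: b2⊕b3⊕b6⊕b7 = 1⊕1⊕1⊕1 = 0
s4: b4⊕b5⊕b6⊕b7 = 0⊕0⊕1⊕1 = 0
Syndrome (s4...s1) = 000 → position 0 (no error).

0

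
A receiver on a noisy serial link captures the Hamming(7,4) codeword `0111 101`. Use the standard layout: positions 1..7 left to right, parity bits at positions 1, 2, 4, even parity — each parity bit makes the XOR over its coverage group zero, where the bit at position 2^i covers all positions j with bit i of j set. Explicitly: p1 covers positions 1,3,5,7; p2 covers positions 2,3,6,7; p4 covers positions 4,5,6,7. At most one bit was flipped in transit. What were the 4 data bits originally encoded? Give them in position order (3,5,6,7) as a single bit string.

s1: b1⊕b3⊕b5⊕b7 = 0⊕1⊕1⊕1 = 1
s2: b2⊕b3⊕b6⊕b7 = 1⊕1⊕0⊕1 = 1
s4: b4⊕b5⊕b6⊕b7 = 1⊕1⊕0⊕1 = 1
Syndrome (s4...s1) = 111 → position 7.
Flip bit 7: corrected codeword = 0111100
Data bits at positions 3,5,6,7: 1100

1100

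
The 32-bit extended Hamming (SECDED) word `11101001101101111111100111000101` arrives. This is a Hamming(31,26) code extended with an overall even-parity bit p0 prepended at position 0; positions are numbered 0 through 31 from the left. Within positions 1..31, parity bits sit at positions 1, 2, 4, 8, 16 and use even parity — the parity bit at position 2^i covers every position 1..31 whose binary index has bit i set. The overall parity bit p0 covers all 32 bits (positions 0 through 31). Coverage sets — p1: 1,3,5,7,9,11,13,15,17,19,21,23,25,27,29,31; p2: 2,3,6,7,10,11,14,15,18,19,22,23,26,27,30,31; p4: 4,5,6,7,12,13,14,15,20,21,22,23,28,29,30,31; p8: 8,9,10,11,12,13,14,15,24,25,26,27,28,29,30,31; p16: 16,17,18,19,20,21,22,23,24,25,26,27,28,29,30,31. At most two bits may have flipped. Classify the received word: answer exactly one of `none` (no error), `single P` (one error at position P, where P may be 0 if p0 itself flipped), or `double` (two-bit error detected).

single 5

s1: b1⊕b3⊕b5⊕b7⊕b9⊕b11⊕b13⊕b15⊕b17⊕b19⊕b21⊕b23⊕b25⊕b27⊕b29⊕b31 = 1⊕0⊕0⊕1⊕0⊕1⊕1⊕1⊕1⊕1⊕0⊕1⊕1⊕0⊕1⊕1 = 1
s2: b2⊕b3⊕b6⊕b7⊕b10⊕b11⊕b14⊕b15⊕b18⊕b19⊕b22⊕b23⊕b26⊕b27⊕b30⊕b31 = 1⊕0⊕0⊕1⊕1⊕1⊕1⊕1⊕1⊕1⊕0⊕1⊕0⊕0⊕0⊕1 = 0
s4: b4⊕b5⊕b6⊕b7⊕b12⊕b13⊕b14⊕b15⊕b20⊕b21⊕b22⊕b23⊕b28⊕b29⊕b30⊕b31 = 1⊕0⊕0⊕1⊕0⊕1⊕1⊕1⊕1⊕0⊕0⊕1⊕0⊕1⊕0⊕1 = 1
s8: b8⊕b9⊕b10⊕b11⊕b12⊕b13⊕b14⊕b15⊕b24⊕b25⊕b26⊕b27⊕b28⊕b29⊕b30⊕b31 = 1⊕0⊕1⊕1⊕0⊕1⊕1⊕1⊕1⊕1⊕0⊕0⊕0⊕1⊕0⊕1 = 0
s16: b16⊕b17⊕b18⊕b19⊕b20⊕b21⊕b22⊕b23⊕b24⊕b25⊕b26⊕b27⊕b28⊕b29⊕b30⊕b31 = 1⊕1⊕1⊕1⊕1⊕0⊕0⊕1⊕1⊕1⊕0⊕0⊕0⊕1⊕0⊕1 = 0
Syndrome (s16...s1) = 00101 → position 5.
Overall parity (XOR of all 32 bits, including p0): 1⊕1⊕1⊕0⊕1⊕0⊕0⊕1⊕1⊕0⊕1⊕1⊕0⊕1⊕1⊕1⊕1⊕1⊕1⊕1⊕1⊕0⊕0⊕1⊕1⊕1⊕0⊕0⊕0⊕1⊕0⊕1 = 1
Overall=1, syndrome position=5 → single-bit error at position 5.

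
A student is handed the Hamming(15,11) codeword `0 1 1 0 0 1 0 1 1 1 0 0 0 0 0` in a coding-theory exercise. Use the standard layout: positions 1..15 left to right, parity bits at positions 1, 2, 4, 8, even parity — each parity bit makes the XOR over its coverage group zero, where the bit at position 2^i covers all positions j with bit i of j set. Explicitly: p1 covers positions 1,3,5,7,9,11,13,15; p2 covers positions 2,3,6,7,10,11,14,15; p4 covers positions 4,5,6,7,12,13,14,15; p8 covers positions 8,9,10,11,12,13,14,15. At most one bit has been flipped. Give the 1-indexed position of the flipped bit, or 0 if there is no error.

12

s1: b1⊕b3⊕b5⊕b7⊕b9⊕b11⊕b13⊕b15 = 0⊕1⊕0⊕0⊕1⊕0⊕0⊕0 = 0
s2: b2⊕b3⊕b6⊕b7⊕b10⊕b11⊕b14⊕b15 = 1⊕1⊕1⊕0⊕1⊕0⊕0⊕0 = 0
s4: b4⊕b5⊕b6⊕b7⊕b12⊕b13⊕b14⊕b15 = 0⊕0⊕1⊕0⊕0⊕0⊕0⊕0 = 1
s8: b8⊕b9⊕b10⊕b11⊕b12⊕b13⊕b14⊕b15 = 1⊕1⊕1⊕0⊕0⊕0⊕0⊕0 = 1
Syndrome (s8...s1) = 1100 → position 12.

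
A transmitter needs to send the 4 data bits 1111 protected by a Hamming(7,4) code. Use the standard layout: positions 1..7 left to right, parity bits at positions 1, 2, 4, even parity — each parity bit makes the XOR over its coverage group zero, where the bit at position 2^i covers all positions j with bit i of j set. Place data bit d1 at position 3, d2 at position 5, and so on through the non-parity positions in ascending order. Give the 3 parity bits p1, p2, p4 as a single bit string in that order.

111

Place data bits at non-power-of-two positions: b3=1, b5=1, b6=1, b7=1.
p1 = XOR of data positions {3,5,7} = 1⊕1⊕1 = 1
p2 = XOR of data positions {3,6,7} = 1⊕1⊕1 = 1
p4 = XOR of data positions {5,6,7} = 1⊕1⊕1 = 1
Parity bits p1,p2,p4 = 111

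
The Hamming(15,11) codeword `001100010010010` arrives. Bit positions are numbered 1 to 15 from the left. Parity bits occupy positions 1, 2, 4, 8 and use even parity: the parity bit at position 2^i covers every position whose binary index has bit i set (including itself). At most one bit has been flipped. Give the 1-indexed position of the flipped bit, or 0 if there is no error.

s1: b1⊕b3⊕b5⊕b7⊕b9⊕b11⊕b13⊕b15 = 0⊕1⊕0⊕0⊕0⊕1⊕0⊕0 = 0
s2: b2⊕b3⊕b6⊕b7⊕b10⊕b11⊕b14⊕b15 = 0⊕1⊕0⊕0⊕0⊕1⊕1⊕0 = 1
s4: b4⊕b5⊕b6⊕b7⊕b12⊕b13⊕b14⊕b15 = 1⊕0⊕0⊕0⊕0⊕0⊕1⊕0 = 0
s8: b8⊕b9⊕b10⊕b11⊕b12⊕b13⊕b14⊕b15 = 1⊕0⊕0⊕1⊕0⊕0⊕1⊕0 = 1
Syndrome (s8...s1) = 1010 → position 10.

10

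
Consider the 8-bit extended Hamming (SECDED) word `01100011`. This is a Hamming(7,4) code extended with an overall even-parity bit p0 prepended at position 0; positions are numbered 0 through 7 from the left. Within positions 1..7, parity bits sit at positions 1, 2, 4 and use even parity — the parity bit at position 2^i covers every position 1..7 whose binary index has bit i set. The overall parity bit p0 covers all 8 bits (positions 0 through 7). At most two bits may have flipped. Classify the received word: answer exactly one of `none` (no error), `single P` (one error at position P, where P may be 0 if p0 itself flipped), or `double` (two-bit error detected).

double

s1: b1⊕b3⊕b5⊕b7 = 1⊕0⊕0⊕1 = 0
s2: b2⊕b3⊕b6⊕b7 = 1⊕0⊕1⊕1 = 1
s4: b4⊕b5⊕b6⊕b7 = 0⊕0⊕1⊕1 = 0
Syndrome (s4...s1) = 010 → position 2.
Overall parity (XOR of all 8 bits, including p0): 0⊕1⊕1⊕0⊕0⊕0⊕1⊕1 = 0
Overall=0, syndrome position=2 → double-bit error detected (uncorrectable).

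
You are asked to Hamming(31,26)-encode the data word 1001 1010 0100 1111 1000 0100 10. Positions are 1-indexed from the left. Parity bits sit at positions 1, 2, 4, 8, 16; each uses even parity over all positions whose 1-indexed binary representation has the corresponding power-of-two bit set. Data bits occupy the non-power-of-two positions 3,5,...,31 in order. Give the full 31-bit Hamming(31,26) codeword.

Place data bits at non-power-of-two positions: b3=1, b5=0, b6=0, b7=1, b9=1, b10=0, b11=1, b12=0, b13=0, b14=1, b15=0, b17=0, b18=1, b19=1, b20=1, b21=1, b22=1, b23=0, b24=0, b25=0, b26=0, b27=1, b28=0, b29=0, b30=1, b31=0.
p1 = XOR of data positions {3,5,7,9,11,13,15,17,19,21,23,25,27,29,31} = 1⊕0⊕1⊕1⊕1⊕0⊕0⊕0⊕1⊕1⊕0⊕0⊕1⊕0⊕0 = 1
p2 = XOR of data positions {3,6,7,10,11,14,15,18,19,22,23,26,27,30,31} = 1⊕0⊕1⊕0⊕1⊕1⊕0⊕1⊕1⊕1⊕0⊕0⊕1⊕1⊕0 = 1
p4 = XOR of data positions {5,6,7,12,13,14,15,20,21,22,23,28,29,30,31} = 0⊕0⊕1⊕0⊕0⊕1⊕0⊕1⊕1⊕1⊕0⊕0⊕0⊕1⊕0 = 0
p8 = XOR of data positions {9,10,11,12,13,14,15,24,25,26,27,28,29,30,31} = 1⊕0⊕1⊕0⊕0⊕1⊕0⊕0⊕0⊕0⊕1⊕0⊕0⊕1⊕0 = 1
p16 = XOR of data positions {17,18,19,20,21,22,23,24,25,26,27,28,29,30,31} = 0⊕1⊕1⊕1⊕1⊕1⊕0⊕0⊕0⊕0⊕1⊕0⊕0⊕1⊕0 = 1
Codeword b1..b31 = 1110001110100101011111000010010

1110001110100101011111000010010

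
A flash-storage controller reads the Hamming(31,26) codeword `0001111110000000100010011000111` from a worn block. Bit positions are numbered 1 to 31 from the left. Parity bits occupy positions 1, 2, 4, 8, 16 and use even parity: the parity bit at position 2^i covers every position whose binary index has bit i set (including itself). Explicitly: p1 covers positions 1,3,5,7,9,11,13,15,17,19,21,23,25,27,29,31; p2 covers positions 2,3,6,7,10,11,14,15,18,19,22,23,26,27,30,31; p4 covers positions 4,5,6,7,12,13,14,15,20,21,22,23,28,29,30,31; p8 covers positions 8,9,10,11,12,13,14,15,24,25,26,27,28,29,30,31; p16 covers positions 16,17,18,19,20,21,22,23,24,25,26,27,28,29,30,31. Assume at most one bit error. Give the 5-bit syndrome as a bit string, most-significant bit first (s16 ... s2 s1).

11000

s1: b1⊕b3⊕b5⊕b7⊕b9⊕b11⊕b13⊕b15⊕b17⊕b19⊕b21⊕b23⊕b25⊕b27⊕b29⊕b31 = 0⊕0⊕1⊕1⊕1⊕0⊕0⊕0⊕1⊕0⊕1⊕0⊕1⊕0⊕1⊕1 = 0
s2: b2⊕b3⊕b6⊕b7⊕b10⊕b11⊕b14⊕b15⊕b18⊕b19⊕b22⊕b23⊕b26⊕b27⊕b30⊕b31 = 0⊕0⊕1⊕1⊕0⊕0⊕0⊕0⊕0⊕0⊕0⊕0⊕0⊕0⊕1⊕1 = 0
s4: b4⊕b5⊕b6⊕b7⊕b12⊕b13⊕b14⊕b15⊕b20⊕b21⊕b22⊕b23⊕b28⊕b29⊕b30⊕b31 = 1⊕1⊕1⊕1⊕0⊕0⊕0⊕0⊕0⊕1⊕0⊕0⊕0⊕1⊕1⊕1 = 0
s8: b8⊕b9⊕b10⊕b11⊕b12⊕b13⊕b14⊕b15⊕b24⊕b25⊕b26⊕b27⊕b28⊕b29⊕b30⊕b31 = 1⊕1⊕0⊕0⊕0⊕0⊕0⊕0⊕1⊕1⊕0⊕0⊕0⊕1⊕1⊕1 = 1
s16: b16⊕b17⊕b18⊕b19⊕b20⊕b21⊕b22⊕b23⊕b24⊕b25⊕b26⊕b27⊕b28⊕b29⊕b30⊕b31 = 0⊕1⊕0⊕0⊕0⊕1⊕0⊕0⊕1⊕1⊕0⊕0⊕0⊕1⊕1⊕1 = 1
Syndrome (s16...s1) = 11000 → position 24.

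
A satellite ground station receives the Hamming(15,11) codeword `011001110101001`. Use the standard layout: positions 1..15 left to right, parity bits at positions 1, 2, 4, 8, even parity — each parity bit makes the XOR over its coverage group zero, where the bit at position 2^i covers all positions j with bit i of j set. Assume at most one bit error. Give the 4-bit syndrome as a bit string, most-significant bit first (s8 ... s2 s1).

0001

s1: b1⊕b3⊕b5⊕b7⊕b9⊕b11⊕b13⊕b15 = 0⊕1⊕0⊕1⊕0⊕0⊕0⊕1 = 1
s2: b2⊕b3⊕b6⊕b7⊕b10⊕b11⊕b14⊕b15 = 1⊕1⊕1⊕1⊕1⊕0⊕0⊕1 = 0
s4: b4⊕b5⊕b6⊕b7⊕b12⊕b13⊕b14⊕b15 = 0⊕0⊕1⊕1⊕1⊕0⊕0⊕1 = 0
s8: b8⊕b9⊕b10⊕b11⊕b12⊕b13⊕b14⊕b15 = 1⊕0⊕1⊕0⊕1⊕0⊕0⊕1 = 0
Syndrome (s8...s1) = 0001 → position 1.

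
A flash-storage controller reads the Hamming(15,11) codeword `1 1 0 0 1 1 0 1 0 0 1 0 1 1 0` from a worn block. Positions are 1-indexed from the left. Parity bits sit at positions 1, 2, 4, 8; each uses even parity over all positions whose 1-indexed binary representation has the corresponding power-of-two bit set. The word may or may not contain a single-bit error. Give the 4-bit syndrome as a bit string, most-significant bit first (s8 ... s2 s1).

0000

s1: b1⊕b3⊕b5⊕b7⊕b9⊕b11⊕b13⊕b15 = 1⊕0⊕1⊕0⊕0⊕1⊕1⊕0 = 0
s2: b2⊕b3⊕b6⊕b7⊕b10⊕b11⊕b14⊕b15 = 1⊕0⊕1⊕0⊕0⊕1⊕1⊕0 = 0
s4: b4⊕b5⊕b6⊕b7⊕b12⊕b13⊕b14⊕b15 = 0⊕1⊕1⊕0⊕0⊕1⊕1⊕0 = 0
s8: b8⊕b9⊕b10⊕b11⊕b12⊕b13⊕b14⊕b15 = 1⊕0⊕0⊕1⊕0⊕1⊕1⊕0 = 0
Syndrome (s8...s1) = 0000 → position 0 (no error).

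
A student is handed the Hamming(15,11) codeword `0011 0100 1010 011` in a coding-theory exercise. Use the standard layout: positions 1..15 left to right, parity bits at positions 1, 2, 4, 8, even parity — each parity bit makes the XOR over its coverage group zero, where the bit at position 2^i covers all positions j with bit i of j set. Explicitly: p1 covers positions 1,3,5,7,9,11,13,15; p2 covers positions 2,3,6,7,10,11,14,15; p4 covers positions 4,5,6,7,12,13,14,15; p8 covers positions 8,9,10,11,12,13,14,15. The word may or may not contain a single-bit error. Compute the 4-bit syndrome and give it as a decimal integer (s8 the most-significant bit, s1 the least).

2

s1: b1⊕b3⊕b5⊕b7⊕b9⊕b11⊕b13⊕b15 = 0⊕1⊕0⊕0⊕1⊕1⊕0⊕1 = 0
s2: b2⊕b3⊕b6⊕b7⊕b10⊕b11⊕b14⊕b15 = 0⊕1⊕1⊕0⊕0⊕1⊕1⊕1 = 1
s4: b4⊕b5⊕b6⊕b7⊕b12⊕b13⊕b14⊕b15 = 1⊕0⊕1⊕0⊕0⊕0⊕1⊕1 = 0
s8: b8⊕b9⊕b10⊕b11⊕b12⊕b13⊕b14⊕b15 = 0⊕1⊕0⊕1⊕0⊕0⊕1⊕1 = 0
Syndrome (s8...s1) = 0010 → position 2.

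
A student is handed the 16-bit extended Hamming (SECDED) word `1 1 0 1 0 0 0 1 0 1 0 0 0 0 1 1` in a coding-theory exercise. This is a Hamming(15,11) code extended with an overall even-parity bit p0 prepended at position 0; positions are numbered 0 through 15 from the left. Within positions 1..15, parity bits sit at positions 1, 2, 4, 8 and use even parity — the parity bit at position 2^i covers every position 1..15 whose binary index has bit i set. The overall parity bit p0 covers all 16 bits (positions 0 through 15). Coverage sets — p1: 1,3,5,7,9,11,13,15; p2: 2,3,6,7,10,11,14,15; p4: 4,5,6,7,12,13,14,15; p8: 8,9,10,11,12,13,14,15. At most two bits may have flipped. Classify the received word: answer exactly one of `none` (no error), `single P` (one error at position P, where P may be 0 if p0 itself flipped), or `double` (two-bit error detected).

s1: b1⊕b3⊕b5⊕b7⊕b9⊕b11⊕b13⊕b15 = 1⊕1⊕0⊕1⊕1⊕0⊕0⊕1 = 1
s2: b2⊕b3⊕b6⊕b7⊕b10⊕b11⊕b14⊕b15 = 0⊕1⊕0⊕1⊕0⊕0⊕1⊕1 = 0
s4: b4⊕b5⊕b6⊕b7⊕b12⊕b13⊕b14⊕b15 = 0⊕0⊕0⊕1⊕0⊕0⊕1⊕1 = 1
s8: b8⊕b9⊕b10⊕b11⊕b12⊕b13⊕b14⊕b15 = 0⊕1⊕0⊕0⊕0⊕0⊕1⊕1 = 1
Syndrome (s8...s1) = 1101 → position 13.
Overall parity (XOR of all 16 bits, including p0): 1⊕1⊕0⊕1⊕0⊕0⊕0⊕1⊕0⊕1⊕0⊕0⊕0⊕0⊕1⊕1 = 1
Overall=1, syndrome position=13 → single-bit error at position 13.

single 13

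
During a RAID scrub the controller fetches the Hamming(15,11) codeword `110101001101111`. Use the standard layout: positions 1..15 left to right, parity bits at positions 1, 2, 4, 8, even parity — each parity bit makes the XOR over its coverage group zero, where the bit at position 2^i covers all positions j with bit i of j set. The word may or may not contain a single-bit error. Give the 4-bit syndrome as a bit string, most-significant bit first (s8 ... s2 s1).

0010

s1: b1⊕b3⊕b5⊕b7⊕b9⊕b11⊕b13⊕b15 = 1⊕0⊕0⊕0⊕1⊕0⊕1⊕1 = 0
s2: b2⊕b3⊕b6⊕b7⊕b10⊕b11⊕b14⊕b15 = 1⊕0⊕1⊕0⊕1⊕0⊕1⊕1 = 1
s4: b4⊕b5⊕b6⊕b7⊕b12⊕b13⊕b14⊕b15 = 1⊕0⊕1⊕0⊕1⊕1⊕1⊕1 = 0
s8: b8⊕b9⊕b10⊕b11⊕b12⊕b13⊕b14⊕b15 = 0⊕1⊕1⊕0⊕1⊕1⊕1⊕1 = 0
Syndrome (s8...s1) = 0010 → position 2.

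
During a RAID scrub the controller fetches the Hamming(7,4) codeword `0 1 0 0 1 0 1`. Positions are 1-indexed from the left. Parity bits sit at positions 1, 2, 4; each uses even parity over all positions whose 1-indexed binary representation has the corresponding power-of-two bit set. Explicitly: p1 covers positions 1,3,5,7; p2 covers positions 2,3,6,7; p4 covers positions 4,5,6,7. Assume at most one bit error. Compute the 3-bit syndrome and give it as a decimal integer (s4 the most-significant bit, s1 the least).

s1: b1⊕b3⊕b5⊕b7 = 0⊕0⊕1⊕1 = 0
s2: b2⊕b3⊕b6⊕b7 = 1⊕0⊕0⊕1 = 0
s4: b4⊕b5⊕b6⊕b7 = 0⊕1⊕0⊕1 = 0
Syndrome (s4...s1) = 000 → position 0 (no error).

0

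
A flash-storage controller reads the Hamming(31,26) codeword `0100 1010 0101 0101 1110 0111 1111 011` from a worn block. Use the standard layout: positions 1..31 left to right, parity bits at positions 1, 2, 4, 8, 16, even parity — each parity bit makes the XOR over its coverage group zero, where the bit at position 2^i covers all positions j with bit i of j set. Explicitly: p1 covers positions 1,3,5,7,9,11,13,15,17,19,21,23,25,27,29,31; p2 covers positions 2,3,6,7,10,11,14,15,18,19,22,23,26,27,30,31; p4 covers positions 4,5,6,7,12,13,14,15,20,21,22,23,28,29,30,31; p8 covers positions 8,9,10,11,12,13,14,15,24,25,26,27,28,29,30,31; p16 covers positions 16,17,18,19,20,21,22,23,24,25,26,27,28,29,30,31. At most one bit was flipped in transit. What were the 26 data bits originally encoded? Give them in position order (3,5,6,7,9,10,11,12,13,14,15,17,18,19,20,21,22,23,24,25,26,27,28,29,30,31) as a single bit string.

s1: b1⊕b3⊕b5⊕b7⊕b9⊕b11⊕b13⊕b15⊕b17⊕b19⊕b21⊕b23⊕b25⊕b27⊕b29⊕b31 = 0⊕0⊕1⊕1⊕0⊕0⊕0⊕0⊕1⊕1⊕0⊕1⊕1⊕1⊕0⊕1 = 0
s2: b2⊕b3⊕b6⊕b7⊕b10⊕b11⊕b14⊕b15⊕b18⊕b19⊕b22⊕b23⊕b26⊕b27⊕b30⊕b31 = 1⊕0⊕0⊕1⊕1⊕0⊕1⊕0⊕1⊕1⊕1⊕1⊕1⊕1⊕1⊕1 = 0
s4: b4⊕b5⊕b6⊕b7⊕b12⊕b13⊕b14⊕b15⊕b20⊕b21⊕b22⊕b23⊕b28⊕b29⊕b30⊕b31 = 0⊕1⊕0⊕1⊕1⊕0⊕1⊕0⊕0⊕0⊕1⊕1⊕1⊕0⊕1⊕1 = 1
s8: b8⊕b9⊕b10⊕b11⊕b12⊕b13⊕b14⊕b15⊕b24⊕b25⊕b26⊕b27⊕b28⊕b29⊕b30⊕b31 = 0⊕0⊕1⊕0⊕1⊕0⊕1⊕0⊕1⊕1⊕1⊕1⊕1⊕0⊕1⊕1 = 0
s16: b16⊕b17⊕b18⊕b19⊕b20⊕b21⊕b22⊕b23⊕b24⊕b25⊕b26⊕b27⊕b28⊕b29⊕b30⊕b31 = 1⊕1⊕1⊕1⊕0⊕0⊕1⊕1⊕1⊕1⊕1⊕1⊕1⊕0⊕1⊕1 = 1
Syndrome (s16...s1) = 10100 → position 20.
Flip bit 20: corrected codeword = 0100101001010101111101111111011
Data bits at positions 3,5,6,7,9,10,11,12,13,14,15,17,18,19,20,21,22,23,24,25,26,27,28,29,30,31: 01010101010111101111111011

01010101010111101111111011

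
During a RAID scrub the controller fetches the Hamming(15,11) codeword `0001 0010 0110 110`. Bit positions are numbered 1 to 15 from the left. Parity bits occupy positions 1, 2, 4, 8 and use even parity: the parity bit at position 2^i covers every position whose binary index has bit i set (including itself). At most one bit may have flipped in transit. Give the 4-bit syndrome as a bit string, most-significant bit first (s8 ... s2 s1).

0001

s1: b1⊕b3⊕b5⊕b7⊕b9⊕b11⊕b13⊕b15 = 0⊕0⊕0⊕1⊕0⊕1⊕1⊕0 = 1
s2: b2⊕b3⊕b6⊕b7⊕b10⊕b11⊕b14⊕b15 = 0⊕0⊕0⊕1⊕1⊕1⊕1⊕0 = 0
s4: b4⊕b5⊕b6⊕b7⊕b12⊕b13⊕b14⊕b15 = 1⊕0⊕0⊕1⊕0⊕1⊕1⊕0 = 0
s8: b8⊕b9⊕b10⊕b11⊕b12⊕b13⊕b14⊕b15 = 0⊕0⊕1⊕1⊕0⊕1⊕1⊕0 = 0
Syndrome (s8...s1) = 0001 → position 1.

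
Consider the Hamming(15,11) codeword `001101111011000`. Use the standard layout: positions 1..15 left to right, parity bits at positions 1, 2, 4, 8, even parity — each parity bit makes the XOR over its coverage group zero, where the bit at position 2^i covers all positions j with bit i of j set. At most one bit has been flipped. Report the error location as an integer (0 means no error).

s1: b1⊕b3⊕b5⊕b7⊕b9⊕b11⊕b13⊕b15 = 0⊕1⊕0⊕1⊕1⊕1⊕0⊕0 = 0
s2: b2⊕b3⊕b6⊕b7⊕b10⊕b11⊕b14⊕b15 = 0⊕1⊕1⊕1⊕0⊕1⊕0⊕0 = 0
s4: b4⊕b5⊕b6⊕b7⊕b12⊕b13⊕b14⊕b15 = 1⊕0⊕1⊕1⊕1⊕0⊕0⊕0 = 0
s8: b8⊕b9⊕b10⊕b11⊕b12⊕b13⊕b14⊕b15 = 1⊕1⊕0⊕1⊕1⊕0⊕0⊕0 = 0
Syndrome (s8...s1) = 0000 → position 0 (no error).

0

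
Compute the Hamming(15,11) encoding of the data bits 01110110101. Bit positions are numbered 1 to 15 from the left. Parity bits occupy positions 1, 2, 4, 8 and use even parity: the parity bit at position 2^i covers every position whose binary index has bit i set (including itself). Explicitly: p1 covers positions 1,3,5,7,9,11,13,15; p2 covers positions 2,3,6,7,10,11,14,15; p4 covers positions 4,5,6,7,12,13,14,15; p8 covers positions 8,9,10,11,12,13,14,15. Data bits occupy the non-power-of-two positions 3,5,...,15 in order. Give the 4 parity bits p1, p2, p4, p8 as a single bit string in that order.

Place data bits at non-power-of-two positions: b3=0, b5=1, b6=1, b7=1, b9=0, b10=1, b11=1, b12=0, b13=1, b14=0, b15=1.
p1 = XOR of data positions {3,5,7,9,11,13,15} = 0⊕1⊕1⊕0⊕1⊕1⊕1 = 1
p2 = XOR of data positions {3,6,7,10,11,14,15} = 0⊕1⊕1⊕1⊕1⊕0⊕1 = 1
p4 = XOR of data positions {5,6,7,12,13,14,15} = 1⊕1⊕1⊕0⊕1⊕0⊕1 = 1
p8 = XOR of data positions {9,10,11,12,13,14,15} = 0⊕1⊕1⊕0⊕1⊕0⊕1 = 0
Parity bits p1,p2,p4,p8 = 1110

1110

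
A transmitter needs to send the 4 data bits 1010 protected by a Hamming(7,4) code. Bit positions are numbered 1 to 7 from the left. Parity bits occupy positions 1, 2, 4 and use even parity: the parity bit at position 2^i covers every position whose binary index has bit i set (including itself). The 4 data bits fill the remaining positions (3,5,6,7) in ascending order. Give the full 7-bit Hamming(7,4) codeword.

1011010

Place data bits at non-power-of-two positions: b3=1, b5=0, b6=1, b7=0.
p1 = XOR of data positions {3,5,7} = 1⊕0⊕0 = 1
p2 = XOR of data positions {3,6,7} = 1⊕1⊕0 = 0
p4 = XOR of data positions {5,6,7} = 0⊕1⊕0 = 1
Codeword b1..b7 = 1011010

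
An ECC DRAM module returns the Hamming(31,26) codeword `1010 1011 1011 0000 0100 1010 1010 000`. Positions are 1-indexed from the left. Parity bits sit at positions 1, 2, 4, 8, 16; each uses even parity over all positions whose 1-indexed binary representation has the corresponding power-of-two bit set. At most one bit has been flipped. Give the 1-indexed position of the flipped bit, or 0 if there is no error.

s1: b1⊕b3⊕b5⊕b7⊕b9⊕b11⊕b13⊕b15⊕b17⊕b19⊕b21⊕b23⊕b25⊕b27⊕b29⊕b31 = 1⊕1⊕1⊕1⊕1⊕1⊕0⊕0⊕0⊕0⊕1⊕1⊕1⊕1⊕0⊕0 = 0
s2: b2⊕b3⊕b6⊕b7⊕b10⊕b11⊕b14⊕b15⊕b18⊕b19⊕b22⊕b23⊕b26⊕b27⊕b30⊕b31 = 0⊕1⊕0⊕1⊕0⊕1⊕0⊕0⊕1⊕0⊕0⊕1⊕0⊕1⊕0⊕0 = 0
s4: b4⊕b5⊕b6⊕b7⊕b12⊕b13⊕b14⊕b15⊕b20⊕b21⊕b22⊕b23⊕b28⊕b29⊕b30⊕b31 = 0⊕1⊕0⊕1⊕1⊕0⊕0⊕0⊕0⊕1⊕0⊕1⊕0⊕0⊕0⊕0 = 1
s8: b8⊕b9⊕b10⊕b11⊕b12⊕b13⊕b14⊕b15⊕b24⊕b25⊕b26⊕b27⊕b28⊕b29⊕b30⊕b31 = 1⊕1⊕0⊕1⊕1⊕0⊕0⊕0⊕0⊕1⊕0⊕1⊕0⊕0⊕0⊕0 = 0
s16: b16⊕b17⊕b18⊕b19⊕b20⊕b21⊕b22⊕b23⊕b24⊕b25⊕b26⊕b27⊕b28⊕b29⊕b30⊕b31 = 0⊕0⊕1⊕0⊕0⊕1⊕0⊕1⊕0⊕1⊕0⊕1⊕0⊕0⊕0⊕0 = 1
Syndrome (s16...s1) = 10100 → position 20.

20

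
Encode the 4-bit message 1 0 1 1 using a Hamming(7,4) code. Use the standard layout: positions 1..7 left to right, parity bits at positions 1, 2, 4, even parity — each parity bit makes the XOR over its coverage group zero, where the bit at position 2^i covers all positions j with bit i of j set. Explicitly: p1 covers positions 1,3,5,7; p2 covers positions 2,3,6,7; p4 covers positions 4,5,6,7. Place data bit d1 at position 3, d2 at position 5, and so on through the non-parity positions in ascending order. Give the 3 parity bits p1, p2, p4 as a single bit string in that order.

010

Place data bits at non-power-of-two positions: b3=1, b5=0, b6=1, b7=1.
p1 = XOR of data positions {3,5,7} = 1⊕0⊕1 = 0
p2 = XOR of data positions {3,6,7} = 1⊕1⊕1 = 1
p4 = XOR of data positions {5,6,7} = 0⊕1⊕1 = 0
Parity bits p1,p2,p4 = 010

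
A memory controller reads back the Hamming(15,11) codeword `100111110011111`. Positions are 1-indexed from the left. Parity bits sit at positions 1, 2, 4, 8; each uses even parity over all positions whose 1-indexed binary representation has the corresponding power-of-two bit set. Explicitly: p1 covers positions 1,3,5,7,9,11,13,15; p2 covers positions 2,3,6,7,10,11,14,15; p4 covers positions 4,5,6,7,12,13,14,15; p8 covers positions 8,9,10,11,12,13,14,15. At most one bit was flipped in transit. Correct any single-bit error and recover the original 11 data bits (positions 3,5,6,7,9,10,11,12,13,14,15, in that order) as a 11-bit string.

01110011111

s1: b1⊕b3⊕b5⊕b7⊕b9⊕b11⊕b13⊕b15 = 1⊕0⊕1⊕1⊕0⊕1⊕1⊕1 = 0
s2: b2⊕b3⊕b6⊕b7⊕b10⊕b11⊕b14⊕b15 = 0⊕0⊕1⊕1⊕0⊕1⊕1⊕1 = 1
s4: b4⊕b5⊕b6⊕b7⊕b12⊕b13⊕b14⊕b15 = 1⊕1⊕1⊕1⊕1⊕1⊕1⊕1 = 0
s8: b8⊕b9⊕b10⊕b11⊕b12⊕b13⊕b14⊕b15 = 1⊕0⊕0⊕1⊕1⊕1⊕1⊕1 = 0
Syndrome (s8...s1) = 0010 → position 2.
Flip bit 2: corrected codeword = 110111110011111
Data bits at positions 3,5,6,7,9,10,11,12,13,14,15: 01110011111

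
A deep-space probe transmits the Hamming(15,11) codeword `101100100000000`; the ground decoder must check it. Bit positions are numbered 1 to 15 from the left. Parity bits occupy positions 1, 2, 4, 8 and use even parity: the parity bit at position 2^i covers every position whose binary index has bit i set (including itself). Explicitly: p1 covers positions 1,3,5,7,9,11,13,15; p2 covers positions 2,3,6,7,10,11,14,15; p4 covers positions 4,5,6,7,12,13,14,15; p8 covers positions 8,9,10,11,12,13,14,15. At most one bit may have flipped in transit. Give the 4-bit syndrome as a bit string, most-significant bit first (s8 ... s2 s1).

0001

s1: b1⊕b3⊕b5⊕b7⊕b9⊕b11⊕b13⊕b15 = 1⊕1⊕0⊕1⊕0⊕0⊕0⊕0 = 1
s2: b2⊕b3⊕b6⊕b7⊕b10⊕b11⊕b14⊕b15 = 0⊕1⊕0⊕1⊕0⊕0⊕0⊕0 = 0
s4: b4⊕b5⊕b6⊕b7⊕b12⊕b13⊕b14⊕b15 = 1⊕0⊕0⊕1⊕0⊕0⊕0⊕0 = 0
s8: b8⊕b9⊕b10⊕b11⊕b12⊕b13⊕b14⊕b15 = 0⊕0⊕0⊕0⊕0⊕0⊕0⊕0 = 0
Syndrome (s8...s1) = 0001 → position 1.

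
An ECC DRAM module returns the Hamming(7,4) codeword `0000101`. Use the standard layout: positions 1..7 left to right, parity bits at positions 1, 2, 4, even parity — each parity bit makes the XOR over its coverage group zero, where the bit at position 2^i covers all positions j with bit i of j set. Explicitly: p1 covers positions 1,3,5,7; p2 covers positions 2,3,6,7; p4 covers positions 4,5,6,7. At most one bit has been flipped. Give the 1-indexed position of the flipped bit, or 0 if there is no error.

2

s1: b1⊕b3⊕b5⊕b7 = 0⊕0⊕1⊕1 = 0
s2: b2⊕b3⊕b6⊕b7 = 0⊕0⊕0⊕1 = 1
s4: b4⊕b5⊕b6⊕b7 = 0⊕1⊕0⊕1 = 0
Syndrome (s4...s1) = 010 → position 2.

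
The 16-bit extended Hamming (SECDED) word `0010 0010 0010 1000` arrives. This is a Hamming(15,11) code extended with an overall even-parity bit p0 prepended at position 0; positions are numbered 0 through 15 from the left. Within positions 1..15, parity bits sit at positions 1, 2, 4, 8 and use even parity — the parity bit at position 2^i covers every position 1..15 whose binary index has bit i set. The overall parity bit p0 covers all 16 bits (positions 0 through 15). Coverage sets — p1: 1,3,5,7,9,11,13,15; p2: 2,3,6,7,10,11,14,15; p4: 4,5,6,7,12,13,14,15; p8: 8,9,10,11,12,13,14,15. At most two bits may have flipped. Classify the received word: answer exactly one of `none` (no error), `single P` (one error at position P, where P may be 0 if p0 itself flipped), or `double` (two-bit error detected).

double

s1: b1⊕b3⊕b5⊕b7⊕b9⊕b11⊕b13⊕b15 = 0⊕0⊕0⊕0⊕0⊕0⊕0⊕0 = 0
s2: b2⊕b3⊕b6⊕b7⊕b10⊕b11⊕b14⊕b15 = 1⊕0⊕1⊕0⊕1⊕0⊕0⊕0 = 1
s4: b4⊕b5⊕b6⊕b7⊕b12⊕b13⊕b14⊕b15 = 0⊕0⊕1⊕0⊕1⊕0⊕0⊕0 = 0
s8: b8⊕b9⊕b10⊕b11⊕b12⊕b13⊕b14⊕b15 = 0⊕0⊕1⊕0⊕1⊕0⊕0⊕0 = 0
Syndrome (s8...s1) = 0010 → position 2.
Overall parity (XOR of all 16 bits, including p0): 0⊕0⊕1⊕0⊕0⊕0⊕1⊕0⊕0⊕0⊕1⊕0⊕1⊕0⊕0⊕0 = 0
Overall=0, syndrome position=2 → double-bit error detected (uncorrectable).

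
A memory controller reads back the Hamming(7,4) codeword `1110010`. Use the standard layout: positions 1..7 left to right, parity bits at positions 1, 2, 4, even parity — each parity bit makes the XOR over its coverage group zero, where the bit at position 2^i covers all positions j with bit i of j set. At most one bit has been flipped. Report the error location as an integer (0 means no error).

6

s1: b1⊕b3⊕b5⊕b7 = 1⊕1⊕0⊕0 = 0
s2: b2⊕b3⊕b6⊕b7 = 1⊕1⊕1⊕0 = 1
s4: b4⊕b5⊕b6⊕b7 = 0⊕0⊕1⊕0 = 1
Syndrome (s4...s1) = 110 → position 6.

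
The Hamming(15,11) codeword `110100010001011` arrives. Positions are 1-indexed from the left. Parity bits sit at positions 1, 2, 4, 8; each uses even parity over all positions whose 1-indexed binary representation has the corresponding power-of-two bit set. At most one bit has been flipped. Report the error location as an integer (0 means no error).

s1: b1⊕b3⊕b5⊕b7⊕b9⊕b11⊕b13⊕b15 = 1⊕0⊕0⊕0⊕0⊕0⊕0⊕1 = 0
s2: b2⊕b3⊕b6⊕b7⊕b10⊕b11⊕b14⊕b15 = 1⊕0⊕0⊕0⊕0⊕0⊕1⊕1 = 1
s4: b4⊕b5⊕b6⊕b7⊕b12⊕b13⊕b14⊕b15 = 1⊕0⊕0⊕0⊕1⊕0⊕1⊕1 = 0
s8: b8⊕b9⊕b10⊕b11⊕b12⊕b13⊕b14⊕b15 = 1⊕0⊕0⊕0⊕1⊕0⊕1⊕1 = 0
Syndrome (s8...s1) = 0010 → position 2.

2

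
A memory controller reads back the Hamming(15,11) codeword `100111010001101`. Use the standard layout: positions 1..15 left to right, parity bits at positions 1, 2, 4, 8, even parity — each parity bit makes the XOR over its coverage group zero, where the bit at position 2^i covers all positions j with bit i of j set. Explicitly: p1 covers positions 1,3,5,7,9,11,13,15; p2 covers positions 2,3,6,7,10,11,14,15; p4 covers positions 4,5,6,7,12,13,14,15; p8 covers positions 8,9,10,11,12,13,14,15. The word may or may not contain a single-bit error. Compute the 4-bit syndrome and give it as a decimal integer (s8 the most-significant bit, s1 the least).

0

s1: b1⊕b3⊕b5⊕b7⊕b9⊕b11⊕b13⊕b15 = 1⊕0⊕1⊕0⊕0⊕0⊕1⊕1 = 0
s2: b2⊕b3⊕b6⊕b7⊕b10⊕b11⊕b14⊕b15 = 0⊕0⊕1⊕0⊕0⊕0⊕0⊕1 = 0
s4: b4⊕b5⊕b6⊕b7⊕b12⊕b13⊕b14⊕b15 = 1⊕1⊕1⊕0⊕1⊕1⊕0⊕1 = 0
s8: b8⊕b9⊕b10⊕b11⊕b12⊕b13⊕b14⊕b15 = 1⊕0⊕0⊕0⊕1⊕1⊕0⊕1 = 0
Syndrome (s8...s1) = 0000 → position 0 (no error).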